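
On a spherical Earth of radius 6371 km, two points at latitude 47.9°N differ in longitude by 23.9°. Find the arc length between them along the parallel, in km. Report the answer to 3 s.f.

Arc length along a parallel = R cos φ · Δλ (with Δλ in radians).
= 6371 × cos 47.9° × (23.9° × π/180) = 6371 × 0.6704 × 0.4171 ≈ 1780 km.

1780 km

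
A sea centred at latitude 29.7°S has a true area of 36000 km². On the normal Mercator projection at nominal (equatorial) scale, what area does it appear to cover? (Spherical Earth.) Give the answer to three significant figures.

47700 km²

For Mercator, h = k = sec φ (a conformal cylindrical projection has a single point scale, 1/cos φ).
Areal scale = k² = sec²φ = 1/cos²(29.7°) = 1/0.8686² = 1.325.
Apparent area = 36000 × 1.325 ≈ 47700 km².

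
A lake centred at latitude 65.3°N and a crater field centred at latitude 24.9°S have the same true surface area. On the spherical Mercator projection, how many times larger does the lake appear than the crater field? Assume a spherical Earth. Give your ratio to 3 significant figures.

Mercator areal scale is sec²φ.
At 65.3°: sec²(65.3°) = 1/0.4179² = 5.727.
At 24.9°: sec²(24.9°) = 1/0.9070² = 1.215.
Ratio = 5.727/1.215 = cos²(24.9°)/cos²(65.3°) ≈ 4.71.

4.71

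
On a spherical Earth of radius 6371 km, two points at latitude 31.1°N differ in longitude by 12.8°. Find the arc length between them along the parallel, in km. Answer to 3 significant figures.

Arc length along a parallel = R cos φ · Δλ (with Δλ in radians).
= 6371 × cos 31.1° × (12.8° × π/180) = 6371 × 0.8563 × 0.2234 ≈ 1220 km.

1220 km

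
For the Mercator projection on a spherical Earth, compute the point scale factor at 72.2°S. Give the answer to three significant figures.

For Mercator, h = k = sec φ (a conformal cylindrical projection has a single point scale, 1/cos φ).
k = 1/cos 72.2° = 1/0.3057 = 3.271.

3.27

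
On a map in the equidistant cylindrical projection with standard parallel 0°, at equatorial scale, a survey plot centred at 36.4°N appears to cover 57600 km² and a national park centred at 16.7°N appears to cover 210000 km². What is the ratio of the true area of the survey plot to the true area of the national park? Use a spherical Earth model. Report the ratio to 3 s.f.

On the plate carrée, areal scale = h·k = 1 × sec φ, so true area = apparent × cos φ.
True area of survey plot: 57600 × cos(36.4°) = 57600 × 0.8049 = 46360 km².
True area of national park: 210000 × cos(16.7°) = 210000 × 0.9578 = 201100 km².
Ratio = 46360 / 201100 ≈ 0.230.

0.230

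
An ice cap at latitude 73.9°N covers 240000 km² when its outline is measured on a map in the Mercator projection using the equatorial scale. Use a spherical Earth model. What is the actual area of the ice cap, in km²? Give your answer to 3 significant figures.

Mercator is conformal, so the point scale is isotropic: h = k = sec φ = 1/cos φ.
Areal scale = k² = sec²φ = 1/cos²(73.9°) = 1/0.2773² = 13.00.
True area = apparent / (areal scale) = 240000 / 13.00 ≈ 18500 km².

18500 km²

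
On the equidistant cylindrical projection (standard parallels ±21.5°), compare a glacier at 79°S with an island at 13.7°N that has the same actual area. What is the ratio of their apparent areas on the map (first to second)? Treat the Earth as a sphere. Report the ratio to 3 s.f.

5.09

With standard parallel φ₀ = 21.5°, the equirectangular projection gives x = Rλ cos φ₀, y = Rφ, so h = 1 and k = cos 21.5° / cos φ.
Areal scale at 79°: h·k = 1.000 × 4.876 = 4.876.
Areal scale at 13.7°: h·k = 1.000 × 0.9577 = 0.9577.
Ratio = 4.876/0.9577 ≈ 5.09.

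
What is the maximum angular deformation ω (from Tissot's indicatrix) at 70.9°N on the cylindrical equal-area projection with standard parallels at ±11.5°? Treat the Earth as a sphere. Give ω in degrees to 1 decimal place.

106.1°

Cylindrical equal-area (φ₀ = 11.5°): h = cos φ / cos 11.5° along meridians, k = cos 11.5° / cos φ along parallels; h·k = 1.
At 70.9°: h = 0.3339, k = 2.995; principal scales a = 2.995, b = 0.3339.
sin(ω/2) = (a − b)/(a + b) = 2.661/3.329 = 0.7994, so ω = 2 arcsin(0.7994) ≈ 106.1°.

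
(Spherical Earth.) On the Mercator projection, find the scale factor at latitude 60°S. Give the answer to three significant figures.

Mercator is conformal, so the point scale is isotropic: h = k = sec φ = 1/cos φ.
k = 1/cos 60° = 1/0.5000 = 2.000.

2.00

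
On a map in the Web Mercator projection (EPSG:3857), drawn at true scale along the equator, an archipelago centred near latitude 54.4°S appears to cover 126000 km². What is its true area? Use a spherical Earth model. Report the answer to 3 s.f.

42700 km²

Mercator is conformal, so the point scale is isotropic: h = k = sec φ = 1/cos φ.
Areal scale = k² = sec²φ = 1/cos²(54.4°) = 1/0.5821² = 2.951.
True area = apparent / (areal scale) = 126000 / 2.951 ≈ 42700 km².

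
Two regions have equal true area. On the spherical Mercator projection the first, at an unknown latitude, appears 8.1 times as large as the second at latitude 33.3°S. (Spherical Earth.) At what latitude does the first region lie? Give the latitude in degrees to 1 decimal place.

Mercator areal scale is sec²φ, so apparent-area ratio = sec²φ₁ / sec²φ₂ = cos²φ₂ / cos²φ₁.
cos²φ₂ / cos²φ₁ = 8.1  ⇒  cos φ₁ = cos 33.3° / √8.1 = 0.8358/2.846 = 0.2937.
φ₁ = arccos(0.2937) ≈ 72.9°.

72.9°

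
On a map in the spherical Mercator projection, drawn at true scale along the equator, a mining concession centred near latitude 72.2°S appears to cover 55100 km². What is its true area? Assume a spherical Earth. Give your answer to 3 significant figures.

5150 km²

Mercator is conformal, so the point scale is isotropic: h = k = sec φ = 1/cos φ.
Areal scale = k² = sec²φ = 1/cos²(72.2°) = 1/0.3057² = 10.70.
True area = apparent / (areal scale) = 55100 / 10.70 ≈ 5150 km².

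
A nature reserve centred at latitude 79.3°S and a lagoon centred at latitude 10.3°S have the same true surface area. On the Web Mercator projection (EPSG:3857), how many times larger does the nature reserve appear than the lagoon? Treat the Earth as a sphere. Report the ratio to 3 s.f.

On Mercator, area is exaggerated by sec²φ = 1/cos²φ.
At 79.3°: sec²(79.3°) = 1/0.1857² = 29.01.
At 10.3°: sec²(10.3°) = 1/0.9839² = 1.033.
Ratio = 29.01/1.033 = cos²(10.3°)/cos²(79.3°) ≈ 28.1.

28.1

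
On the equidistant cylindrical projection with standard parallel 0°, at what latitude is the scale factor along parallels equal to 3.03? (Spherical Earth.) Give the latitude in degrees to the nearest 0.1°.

Plate carrée: h = 1, k = sec φ along parallels.
sec φ = 3.03  ⇒  cos φ = 0.3300  ⇒  φ ≈ 70.7°.

70.7°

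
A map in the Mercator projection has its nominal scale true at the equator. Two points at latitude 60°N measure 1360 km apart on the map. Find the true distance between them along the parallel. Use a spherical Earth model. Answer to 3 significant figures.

For Mercator, h = k = sec φ (a conformal cylindrical projection has a single point scale, 1/cos φ).
Along the parallel at 60°, map distances are exaggerated by k = sec 60° = 2.000.
True distance = 1360 / 2.000 = 1360 × cos 60° ≈ 680 km.

680 km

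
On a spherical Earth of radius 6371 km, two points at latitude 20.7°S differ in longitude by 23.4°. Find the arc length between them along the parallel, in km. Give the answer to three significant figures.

Arc length along a parallel = R cos φ · Δλ (with Δλ in radians).
= 6371 × cos 20.7° × (23.4° × π/180) = 6371 × 0.9354 × 0.4084 ≈ 2430 km.

2430 km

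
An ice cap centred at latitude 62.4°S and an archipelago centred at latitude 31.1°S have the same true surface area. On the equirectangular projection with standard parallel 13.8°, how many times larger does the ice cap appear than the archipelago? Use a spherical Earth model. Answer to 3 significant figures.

1.85

The equidistant cylindrical projection with φ₀ = 13.8° has h = 1 (meridians true) and k = cos φ₀ / cos φ along parallels.
Areal scale at 62.4°: h·k = 1.000 × 2.096 = 2.096.
Areal scale at 31.1°: h·k = 1.000 × 1.134 = 1.134.
Ratio = 2.096/1.134 ≈ 1.85.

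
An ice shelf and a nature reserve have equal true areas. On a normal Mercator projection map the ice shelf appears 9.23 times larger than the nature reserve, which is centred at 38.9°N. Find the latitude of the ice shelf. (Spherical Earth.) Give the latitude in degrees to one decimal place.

For equal true areas on Mercator, apparent areas scale as sec²φ, so the ratio is cos²φ₂ / cos²φ₁.
cos²φ₂ / cos²φ₁ = 9.23  ⇒  cos φ₁ = cos 38.9° / √9.23 = 0.7782/3.038 = 0.2562.
φ₁ = arccos(0.2562) ≈ 75.2°.

75.2°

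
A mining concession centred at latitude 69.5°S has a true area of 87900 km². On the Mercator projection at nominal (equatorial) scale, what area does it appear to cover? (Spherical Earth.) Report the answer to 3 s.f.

Mercator is conformal, so the point scale is isotropic: h = k = sec φ = 1/cos φ.
Areal scale = k² = sec²φ = 1/cos²(69.5°) = 1/0.3502² = 8.154.
Apparent area = 87900 × 8.154 ≈ 717000 km².

717000 km²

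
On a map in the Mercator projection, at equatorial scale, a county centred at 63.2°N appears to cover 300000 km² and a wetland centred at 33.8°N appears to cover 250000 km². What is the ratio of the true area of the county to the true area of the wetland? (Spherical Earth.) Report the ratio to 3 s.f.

Since Mercator area scale is 1/cos²φ, the true area equals the apparent area multiplied by cos²φ.
True area of county: 300000 × cos²(63.2°) = 300000 × 0.2033 = 60990 km².
True area of wetland: 250000 × cos²(33.8°) = 250000 × 0.6905 = 172600 km².
Ratio = 60990 / 172600 ≈ 0.353.

0.353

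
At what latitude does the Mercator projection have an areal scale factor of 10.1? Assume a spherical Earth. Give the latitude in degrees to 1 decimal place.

71.7°

Mercator areal scale is sec²φ.
sec²φ = 10.1  ⇒  cos²φ = 0.09901  ⇒  cos φ = 0.3147.
φ = arccos(0.3147) ≈ 71.7°.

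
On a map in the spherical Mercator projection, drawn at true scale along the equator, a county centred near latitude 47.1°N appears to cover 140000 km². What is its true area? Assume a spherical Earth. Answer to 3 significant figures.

64900 km²

Mercator is conformal, so the point scale is isotropic: h = k = sec φ = 1/cos φ.
Areal scale = k² = sec²φ = 1/cos²(47.1°) = 1/0.6807² = 2.158.
True area = apparent / (areal scale) = 140000 / 2.158 ≈ 64900 km².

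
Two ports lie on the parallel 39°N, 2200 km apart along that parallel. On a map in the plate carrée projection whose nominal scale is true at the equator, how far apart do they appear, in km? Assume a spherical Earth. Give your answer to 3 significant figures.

2830 km

For the equirectangular projection with φ₀ = 0 (plate carrée), h = 1 along meridians and k = sec φ along parallels.
Along the parallel, k = sec 39° = 1/0.7771 = 1.287.
Map distance = 2200 × 1.287 ≈ 2830 km.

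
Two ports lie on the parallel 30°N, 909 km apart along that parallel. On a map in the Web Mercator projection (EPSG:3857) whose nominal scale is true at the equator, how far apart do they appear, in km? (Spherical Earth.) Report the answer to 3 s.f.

Mercator is conformal, so the point scale is isotropic: h = k = sec φ = 1/cos φ.
Along the parallel, k = sec 30° = 1/0.8660 = 1.155.
Map distance = 909 × 1.155 ≈ 1050 km.

1050 km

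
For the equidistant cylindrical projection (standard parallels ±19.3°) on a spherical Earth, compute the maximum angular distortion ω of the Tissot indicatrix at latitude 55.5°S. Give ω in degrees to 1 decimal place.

28.9°

With standard parallel φ₀ = 19.3°, the equirectangular projection gives x = Rλ cos φ₀, y = Rφ, so h = 1 and k = cos 19.3° / cos φ.
At 55.5°: h = 1.000, k = 1.666; principal scales a = 1.666, b = 1.000.
sin(ω/2) = (a − b)/(a + b) = 0.6663/2.666 = 0.2499, so ω = 2 arcsin(0.2499) ≈ 28.9°.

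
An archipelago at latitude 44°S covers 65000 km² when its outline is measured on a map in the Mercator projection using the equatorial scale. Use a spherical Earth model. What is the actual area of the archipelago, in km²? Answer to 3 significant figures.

The Mercator projection is conformal; its linear scale factor is the same in every direction and equals sec φ = 1/cos φ.
Areal scale = k² = sec²φ = 1/cos²(44°) = 1/0.7193² = 1.933.
True area = apparent / (areal scale) = 65000 / 1.933 ≈ 33600 km².

33600 km²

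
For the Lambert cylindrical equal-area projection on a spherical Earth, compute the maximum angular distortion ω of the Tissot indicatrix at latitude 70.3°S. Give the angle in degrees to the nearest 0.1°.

105.5°

The Lambert cylindrical equal-area projection is the cylindrical equal-area projection with its standard parallel at the equator (φ₀ = 0). A cylindrical equal-area projection with standard parallel φ₀ has meridian scale h = cos φ / cos φ₀ and parallel scale k = cos φ₀ / cos φ (so areas are preserved, h·k = 1).
At 70.3°: h = 0.3371, k = 2.967; principal scales a = 2.967, b = 0.3371.
sin(ω/2) = (a − b)/(a + b) = 2.629/3.304 = 0.7959, so ω = 2 arcsin(0.7959) ≈ 105.5°.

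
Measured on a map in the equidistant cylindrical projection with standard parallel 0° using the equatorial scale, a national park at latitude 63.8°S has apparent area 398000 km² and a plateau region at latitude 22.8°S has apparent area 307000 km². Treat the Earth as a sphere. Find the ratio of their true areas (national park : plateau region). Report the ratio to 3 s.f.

0.621

On the plate carrée, areal scale = h·k = 1 × sec φ, so true area = apparent × cos φ.
True area of national park: 398000 × cos(63.8°) = 398000 × 0.4415 = 175700 km².
True area of plateau region: 307000 × cos(22.8°) = 307000 × 0.9219 = 283000 km².
Ratio = 175700 / 283000 ≈ 0.621.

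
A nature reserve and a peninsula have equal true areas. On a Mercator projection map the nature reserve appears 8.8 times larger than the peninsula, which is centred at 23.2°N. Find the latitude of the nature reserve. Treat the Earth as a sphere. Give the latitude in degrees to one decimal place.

For equal true areas on Mercator, apparent areas scale as sec²φ, so the ratio is cos²φ₂ / cos²φ₁.
cos²φ₂ / cos²φ₁ = 8.8  ⇒  cos φ₁ = cos 23.2° / √8.8 = 0.9191/2.966 = 0.3098.
φ₁ = arccos(0.3098) ≈ 72.0°.

72.0°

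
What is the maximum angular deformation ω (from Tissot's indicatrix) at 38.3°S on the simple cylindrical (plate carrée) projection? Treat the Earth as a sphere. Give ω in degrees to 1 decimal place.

Plate carrée maps x = Rλ, y = Rφ. The meridian scale is h = 1 and the parallel scale is k = 1/cos φ = sec φ.
At 38.3°: h = 1.000, k = 1.274; principal scales a = 1.274, b = 1.000.
sin(ω/2) = (a − b)/(a + b) = 0.2742/2.274 = 0.1206, so ω = 2 arcsin(0.1206) ≈ 13.9°.

13.9°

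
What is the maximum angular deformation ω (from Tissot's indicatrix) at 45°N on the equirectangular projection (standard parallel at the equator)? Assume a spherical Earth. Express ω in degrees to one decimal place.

For the equirectangular projection with φ₀ = 0 (plate carrée), h = 1 along meridians and k = sec φ along parallels.
At 45°: h = 1.000, k = 1.414; principal scales a = 1.414, b = 1.000.
sin(ω/2) = (a − b)/(a + b) = 0.4142/2.414 = 0.1716, so ω = 2 arcsin(0.1716) ≈ 19.8°.

19.8°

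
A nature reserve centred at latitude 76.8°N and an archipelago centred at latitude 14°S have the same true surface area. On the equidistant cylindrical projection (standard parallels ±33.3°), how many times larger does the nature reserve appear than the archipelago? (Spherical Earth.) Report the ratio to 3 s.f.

With standard parallel φ₀ = 33.3°, the equirectangular projection gives x = Rλ cos φ₀, y = Rφ, so h = 1 and k = cos 33.3° / cos φ.
Areal scale at 76.8°: h·k = 1.000 × 3.660 = 3.660.
Areal scale at 14°: h·k = 1.000 × 0.8614 = 0.8614.
Ratio = 3.660/0.8614 ≈ 4.25.

4.25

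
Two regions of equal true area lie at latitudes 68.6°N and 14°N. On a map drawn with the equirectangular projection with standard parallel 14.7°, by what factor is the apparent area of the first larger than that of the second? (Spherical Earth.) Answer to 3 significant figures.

2.66

With standard parallel φ₀ = 14.7°, the equirectangular projection gives x = Rλ cos φ₀, y = Rφ, so h = 1 and k = cos 14.7° / cos φ.
Areal scale at 68.6°: h·k = 1.000 × 2.651 = 2.651.
Areal scale at 14°: h·k = 1.000 × 0.9969 = 0.9969.
Ratio = 2.651/0.9969 ≈ 2.66.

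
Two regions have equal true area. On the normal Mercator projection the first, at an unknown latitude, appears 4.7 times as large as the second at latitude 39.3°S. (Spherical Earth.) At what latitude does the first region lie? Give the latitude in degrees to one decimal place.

69.1°

Mercator areal scale is sec²φ, so apparent-area ratio = sec²φ₁ / sec²φ₂ = cos²φ₂ / cos²φ₁.
cos²φ₂ / cos²φ₁ = 4.7  ⇒  cos φ₁ = cos 39.3° / √4.7 = 0.7738/2.168 = 0.3569.
φ₁ = arccos(0.3569) ≈ 69.1°.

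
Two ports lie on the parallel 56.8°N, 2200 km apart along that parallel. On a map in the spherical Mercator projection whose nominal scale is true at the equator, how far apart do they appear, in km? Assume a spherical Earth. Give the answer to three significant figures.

4020 km

For Mercator, h = k = sec φ (a conformal cylindrical projection has a single point scale, 1/cos φ).
Along the parallel, k = sec 56.8° = 1/0.5476 = 1.826.
Map distance = 2200 × 1.826 ≈ 4020 km.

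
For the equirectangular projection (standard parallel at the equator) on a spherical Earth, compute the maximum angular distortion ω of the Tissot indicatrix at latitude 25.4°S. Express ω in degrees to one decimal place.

5.8°

For the equirectangular projection with φ₀ = 0 (plate carrée), h = 1 along meridians and k = sec φ along parallels.
At 25.4°: h = 1.000, k = 1.107; principal scales a = 1.107, b = 1.000.
sin(ω/2) = (a − b)/(a + b) = 0.1070/2.107 = 0.05079, so ω = 2 arcsin(0.05079) ≈ 5.8°.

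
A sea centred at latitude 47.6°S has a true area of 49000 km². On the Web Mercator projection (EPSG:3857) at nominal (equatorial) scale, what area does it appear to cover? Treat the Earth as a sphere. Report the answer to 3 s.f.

Mercator is conformal, so the point scale is isotropic: h = k = sec φ = 1/cos φ.
Areal scale = k² = sec²φ = 1/cos²(47.6°) = 1/0.6743² = 2.199.
Apparent area = 49000 × 2.199 ≈ 108000 km².

108000 km²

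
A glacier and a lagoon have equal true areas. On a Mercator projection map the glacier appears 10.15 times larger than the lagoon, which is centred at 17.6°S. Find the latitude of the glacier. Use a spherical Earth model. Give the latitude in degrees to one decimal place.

72.6°

On Mercator, (apparent₁)/(apparent₂) = sec²φ₁ / sec²φ₂ when true areas are equal.
cos²φ₂ / cos²φ₁ = 10.15  ⇒  cos φ₁ = cos 17.6° / √10.15 = 0.9532/3.186 = 0.2992.
φ₁ = arccos(0.2992) ≈ 72.6°.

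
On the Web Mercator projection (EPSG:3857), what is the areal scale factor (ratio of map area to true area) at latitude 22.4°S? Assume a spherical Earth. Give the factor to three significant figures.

For Mercator, h = k = sec φ (a conformal cylindrical projection has a single point scale, 1/cos φ).
Areal scale = k² = sec²φ = 1/cos²(22.4°) = 1/0.9245² = 1.170.

1.17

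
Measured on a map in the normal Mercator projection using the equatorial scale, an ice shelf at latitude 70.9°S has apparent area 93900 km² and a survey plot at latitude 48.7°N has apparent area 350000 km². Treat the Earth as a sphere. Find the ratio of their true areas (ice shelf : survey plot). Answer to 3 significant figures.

Mercator's areal exaggeration is sec²φ; hence true area = (apparent area) · cos²φ.
True area of ice shelf: 93900 × cos²(70.9°) = 93900 × 0.1071 = 10050 km².
True area of survey plot: 350000 × cos²(48.7°) = 350000 × 0.4356 = 152500 km².
Ratio = 10050 / 152500 ≈ 0.0659.

0.0659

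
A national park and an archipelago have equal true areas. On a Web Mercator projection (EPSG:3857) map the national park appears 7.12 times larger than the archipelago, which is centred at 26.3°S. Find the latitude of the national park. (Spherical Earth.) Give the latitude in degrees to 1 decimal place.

On Mercator, (apparent₁)/(apparent₂) = sec²φ₁ / sec²φ₂ when true areas are equal.
cos²φ₂ / cos²φ₁ = 7.12  ⇒  cos φ₁ = cos 26.3° / √7.12 = 0.8965/2.668 = 0.3360.
φ₁ = arccos(0.3360) ≈ 70.4°.

70.4°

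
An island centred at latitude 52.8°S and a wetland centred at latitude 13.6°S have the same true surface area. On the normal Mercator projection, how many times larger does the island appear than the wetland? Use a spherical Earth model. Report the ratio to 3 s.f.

2.58

Mercator areal scale is sec²φ.
At 52.8°: sec²(52.8°) = 1/0.6046² = 2.736.
At 13.6°: sec²(13.6°) = 1/0.9720² = 1.059.
Ratio = 2.736/1.059 = cos²(13.6°)/cos²(52.8°) ≈ 2.58.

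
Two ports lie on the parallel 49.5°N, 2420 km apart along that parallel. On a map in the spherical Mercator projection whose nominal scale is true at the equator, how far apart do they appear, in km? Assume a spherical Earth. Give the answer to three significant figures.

3730 km

The Mercator projection is conformal; its linear scale factor is the same in every direction and equals sec φ = 1/cos φ.
Along the parallel, k = sec 49.5° = 1/0.6494 = 1.540.
Map distance = 2420 × 1.540 ≈ 3730 km.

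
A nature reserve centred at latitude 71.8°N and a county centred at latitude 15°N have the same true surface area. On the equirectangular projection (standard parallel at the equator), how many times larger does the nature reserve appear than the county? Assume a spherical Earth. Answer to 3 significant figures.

For the equirectangular projection with φ₀ = 0 (plate carrée), h = 1 along meridians and k = sec φ along parallels.
Areal scale at 71.8°: h·k = 1.000 × 3.202 = 3.202.
Areal scale at 15°: h·k = 1.000 × 1.035 = 1.035.
Ratio = 3.202/1.035 ≈ 3.09.

3.09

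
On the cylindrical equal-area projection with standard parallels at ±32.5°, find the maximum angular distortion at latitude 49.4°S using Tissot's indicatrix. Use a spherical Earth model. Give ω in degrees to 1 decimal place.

For cylindrical equal-area with standard parallel φ₀, h = cos φ / cos φ₀ and k = cos φ₀ / cos φ, so h·k = 1.
At 49.4°: h = 0.7716, k = 1.296; principal scales a = 1.296, b = 0.7716.
sin(ω/2) = (a − b)/(a + b) = 0.5244/2.068 = 0.2536, so ω = 2 arcsin(0.2536) ≈ 29.4°.

29.4°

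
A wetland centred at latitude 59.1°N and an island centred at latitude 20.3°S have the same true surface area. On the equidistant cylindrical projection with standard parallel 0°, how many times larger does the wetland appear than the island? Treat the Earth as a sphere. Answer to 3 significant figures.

Plate carrée maps x = Rλ, y = Rφ. The meridian scale is h = 1 and the parallel scale is k = 1/cos φ = sec φ.
Areal scale at 59.1°: h·k = 1.000 × 1.947 = 1.947.
Areal scale at 20.3°: h·k = 1.000 × 1.066 = 1.066.
Ratio = 1.947/1.066 ≈ 1.83.

1.83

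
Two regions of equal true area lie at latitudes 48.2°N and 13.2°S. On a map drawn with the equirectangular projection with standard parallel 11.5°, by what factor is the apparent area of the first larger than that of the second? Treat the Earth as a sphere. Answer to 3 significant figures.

With standard parallel φ₀ = 11.5°, the equirectangular projection gives x = Rλ cos φ₀, y = Rφ, so h = 1 and k = cos 11.5° / cos φ.
Areal scale at 48.2°: h·k = 1.000 × 1.470 = 1.470.
Areal scale at 13.2°: h·k = 1.000 × 1.007 = 1.007.
Ratio = 1.470/1.007 ≈ 1.46.

1.46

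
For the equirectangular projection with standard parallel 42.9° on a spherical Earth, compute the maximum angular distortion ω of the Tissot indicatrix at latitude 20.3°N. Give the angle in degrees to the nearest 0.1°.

14.1°

In the equirectangular projection with standard parallel φ₀ = 42.9° (x = Rλ cos φ₀, y = Rφ), meridians are true-scale (h = 1) and the parallel scale is k = cos φ₀ / cos φ.
At 20.3°: h = 1.000, k = 0.7811; principal scales a = 1.000, b = 0.7811.
sin(ω/2) = (a − b)/(a + b) = 0.2189/1.781 = 0.1229, so ω = 2 arcsin(0.1229) ≈ 14.1°.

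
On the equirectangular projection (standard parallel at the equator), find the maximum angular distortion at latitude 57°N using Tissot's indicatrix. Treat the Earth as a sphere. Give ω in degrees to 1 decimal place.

34.3°

Plate carrée maps x = Rλ, y = Rφ. The meridian scale is h = 1 and the parallel scale is k = 1/cos φ = sec φ.
At 57°: h = 1.000, k = 1.836; principal scales a = 1.836, b = 1.000.
sin(ω/2) = (a − b)/(a + b) = 0.8361/2.836 = 0.2948, so ω = 2 arcsin(0.2948) ≈ 34.3°.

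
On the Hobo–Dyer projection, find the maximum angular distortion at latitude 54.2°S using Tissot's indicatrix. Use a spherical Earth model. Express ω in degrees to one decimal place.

34.4°

The Hobo–Dyer projection is cylindrical equal-area with φ₀ = 37.5°. A cylindrical equal-area projection with standard parallel φ₀ has meridian scale h = cos φ / cos φ₀ and parallel scale k = cos φ₀ / cos φ (so areas are preserved, h·k = 1).
At 54.2°: h = 0.7373, k = 1.356; principal scales a = 1.356, b = 0.7373.
sin(ω/2) = (a − b)/(a + b) = 0.6189/2.094 = 0.2956, so ω = 2 arcsin(0.2956) ≈ 34.4°.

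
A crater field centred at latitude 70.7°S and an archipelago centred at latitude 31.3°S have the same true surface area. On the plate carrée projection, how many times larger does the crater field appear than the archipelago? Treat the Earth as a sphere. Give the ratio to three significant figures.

In the plate carrée (x = Rλ, y = Rφ), meridians are true-scale (h = 1) and parallels are stretched by k = sec φ.
Areal scale at 70.7°: h·k = 1.000 × 3.026 = 3.026.
Areal scale at 31.3°: h·k = 1.000 × 1.170 = 1.170.
Ratio = 3.026/1.170 ≈ 2.59.

2.59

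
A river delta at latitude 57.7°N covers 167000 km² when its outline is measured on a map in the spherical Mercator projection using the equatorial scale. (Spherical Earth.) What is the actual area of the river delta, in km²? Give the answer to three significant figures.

For Mercator, h = k = sec φ (a conformal cylindrical projection has a single point scale, 1/cos φ).
Areal scale = k² = sec²φ = 1/cos²(57.7°) = 1/0.5344² = 3.502.
True area = apparent / (areal scale) = 167000 / 3.502 ≈ 47700 km².

47700 km²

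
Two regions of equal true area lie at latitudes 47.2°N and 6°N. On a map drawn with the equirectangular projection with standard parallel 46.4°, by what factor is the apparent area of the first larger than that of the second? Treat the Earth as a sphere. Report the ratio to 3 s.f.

1.46

With standard parallel φ₀ = 46.4°, the equirectangular projection gives x = Rλ cos φ₀, y = Rφ, so h = 1 and k = cos 46.4° / cos φ.
Areal scale at 47.2°: h·k = 1.000 × 1.015 = 1.015.
Areal scale at 6°: h·k = 1.000 × 0.6934 = 0.6934.
Ratio = 1.015/0.6934 ≈ 1.46.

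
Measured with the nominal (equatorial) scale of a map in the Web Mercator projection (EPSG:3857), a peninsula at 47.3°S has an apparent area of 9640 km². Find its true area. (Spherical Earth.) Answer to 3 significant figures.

For Mercator, h = k = sec φ (a conformal cylindrical projection has a single point scale, 1/cos φ).
Areal scale = k² = sec²φ = 1/cos²(47.3°) = 1/0.6782² = 2.174.
True area = apparent / (areal scale) = 9640 / 2.174 ≈ 4430 km².

4430 km²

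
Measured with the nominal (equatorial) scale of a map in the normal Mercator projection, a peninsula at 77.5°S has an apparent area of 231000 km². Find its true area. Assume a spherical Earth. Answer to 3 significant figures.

10800 km²

Mercator is conformal, so the point scale is isotropic: h = k = sec φ = 1/cos φ.
Areal scale = k² = sec²φ = 1/cos²(77.5°) = 1/0.2164² = 21.35.
True area = apparent / (areal scale) = 231000 / 21.35 ≈ 10800 km².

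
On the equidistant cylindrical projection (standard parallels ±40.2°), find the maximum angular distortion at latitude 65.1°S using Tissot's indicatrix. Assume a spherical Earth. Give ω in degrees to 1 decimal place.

In the equirectangular projection with standard parallel φ₀ = 40.2° (x = Rλ cos φ₀, y = Rφ), meridians are true-scale (h = 1) and the parallel scale is k = cos φ₀ / cos φ.
At 65.1°: h = 1.000, k = 1.814; principal scales a = 1.814, b = 1.000.
sin(ω/2) = (a − b)/(a + b) = 0.8141/2.814 = 0.2893, so ω = 2 arcsin(0.2893) ≈ 33.6°.

33.6°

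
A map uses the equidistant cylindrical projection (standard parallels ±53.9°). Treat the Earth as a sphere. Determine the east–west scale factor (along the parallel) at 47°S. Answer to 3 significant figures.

With standard parallel φ₀ = 53.9°, the equirectangular projection gives x = Rλ cos φ₀, y = Rφ, so h = 1 and k = cos 53.9° / cos φ.
k = cos 53.9° / cos 47° = 0.5892/0.6820 = 0.8639.

0.864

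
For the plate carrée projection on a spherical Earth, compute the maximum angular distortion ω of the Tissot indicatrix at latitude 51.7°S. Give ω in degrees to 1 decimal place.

27.2°

Plate carrée maps x = Rλ, y = Rφ. The meridian scale is h = 1 and the parallel scale is k = 1/cos φ = sec φ.
At 51.7°: h = 1.000, k = 1.613; principal scales a = 1.613, b = 1.000.
sin(ω/2) = (a − b)/(a + b) = 0.6135/2.613 = 0.2347, so ω = 2 arcsin(0.2347) ≈ 27.2°.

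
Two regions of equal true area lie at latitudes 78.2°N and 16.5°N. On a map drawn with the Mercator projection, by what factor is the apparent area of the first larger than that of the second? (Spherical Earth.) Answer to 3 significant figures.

Mercator is conformal with k = sec φ, so areal scale = k² = sec²φ.
At 78.2°: sec²(78.2°) = 1/0.2045² = 23.91.
At 16.5°: sec²(16.5°) = 1/0.9588² = 1.088.
Ratio = 23.91/1.088 = cos²(16.5°)/cos²(78.2°) ≈ 22.0.

22.0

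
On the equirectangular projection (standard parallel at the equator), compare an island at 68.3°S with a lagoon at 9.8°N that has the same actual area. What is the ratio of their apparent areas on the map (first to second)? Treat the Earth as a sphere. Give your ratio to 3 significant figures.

For the equirectangular projection with φ₀ = 0 (plate carrée), h = 1 along meridians and k = sec φ along parallels.
Areal scale at 68.3°: h·k = 1.000 × 2.705 = 2.705.
Areal scale at 9.8°: h·k = 1.000 × 1.015 = 1.015.
Ratio = 2.705/1.015 ≈ 2.67.

2.67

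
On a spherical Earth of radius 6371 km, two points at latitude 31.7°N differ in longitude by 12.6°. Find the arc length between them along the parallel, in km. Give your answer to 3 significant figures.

Arc length along a parallel = R cos φ · Δλ (with Δλ in radians).
= 6371 × cos 31.7° × (12.6° × π/180) = 6371 × 0.8508 × 0.2199 ≈ 1190 km.

1190 km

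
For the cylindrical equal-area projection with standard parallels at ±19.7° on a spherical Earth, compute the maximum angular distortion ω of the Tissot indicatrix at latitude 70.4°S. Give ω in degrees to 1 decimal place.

A cylindrical equal-area projection with standard parallel φ₀ has meridian scale h = cos φ / cos φ₀ and parallel scale k = cos φ₀ / cos φ (so areas are preserved, h·k = 1).
At 70.4°: h = 0.3563, k = 2.807; principal scales a = 2.807, b = 0.3563.
sin(ω/2) = (a − b)/(a + b) = 2.450/3.163 = 0.7747, so ω = 2 arcsin(0.7747) ≈ 101.6°.

101.6°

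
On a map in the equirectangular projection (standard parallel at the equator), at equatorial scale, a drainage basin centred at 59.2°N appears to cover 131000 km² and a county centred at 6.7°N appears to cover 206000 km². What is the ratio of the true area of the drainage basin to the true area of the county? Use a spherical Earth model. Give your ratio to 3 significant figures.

0.328

Plate carrée has h = 1 and k = sec φ, giving areal scale sec φ; true area = (apparent area) · cos φ.
True area of drainage basin: 131000 × cos(59.2°) = 131000 × 0.5120 = 67080 km².
True area of county: 206000 × cos(6.7°) = 206000 × 0.9932 = 204600 km².
Ratio = 67080 / 204600 ≈ 0.328.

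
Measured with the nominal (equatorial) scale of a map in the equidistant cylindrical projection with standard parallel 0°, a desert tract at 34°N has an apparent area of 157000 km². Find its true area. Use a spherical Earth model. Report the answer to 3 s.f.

For the equirectangular projection with φ₀ = 0 (plate carrée), h = 1 along meridians and k = sec φ along parallels.
Areal scale = h·k = 1 × sec φ; at 34°, h = 1.000, k = 1.206, so h·k = 1.206.
True area = apparent / (areal scale) = 157000 / 1.206 ≈ 130000 km².

130000 km²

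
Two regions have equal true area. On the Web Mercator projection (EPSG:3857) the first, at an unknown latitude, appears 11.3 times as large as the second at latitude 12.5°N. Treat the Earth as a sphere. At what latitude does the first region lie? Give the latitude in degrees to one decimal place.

73.1°

Mercator areal scale is sec²φ, so apparent-area ratio = sec²φ₁ / sec²φ₂ = cos²φ₂ / cos²φ₁.
cos²φ₂ / cos²φ₁ = 11.3  ⇒  cos φ₁ = cos 12.5° / √11.3 = 0.9763/3.362 = 0.2904.
φ₁ = arccos(0.2904) ≈ 73.1°.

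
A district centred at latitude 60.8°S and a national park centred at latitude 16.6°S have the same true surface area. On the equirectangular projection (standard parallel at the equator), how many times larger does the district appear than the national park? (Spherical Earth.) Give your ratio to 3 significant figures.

1.96

In the plate carrée (x = Rλ, y = Rφ), meridians are true-scale (h = 1) and parallels are stretched by k = sec φ.
Areal scale at 60.8°: h·k = 1.000 × 2.050 = 2.050.
Areal scale at 16.6°: h·k = 1.000 × 1.043 = 1.043.
Ratio = 2.050/1.043 ≈ 1.96.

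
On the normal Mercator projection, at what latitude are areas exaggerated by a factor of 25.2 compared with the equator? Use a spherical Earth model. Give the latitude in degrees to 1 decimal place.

Mercator areal scale is sec²φ.
sec²φ = 25.2  ⇒  cos²φ = 0.03968  ⇒  cos φ = 0.1992.
φ = arccos(0.1992) ≈ 78.5°.

78.5°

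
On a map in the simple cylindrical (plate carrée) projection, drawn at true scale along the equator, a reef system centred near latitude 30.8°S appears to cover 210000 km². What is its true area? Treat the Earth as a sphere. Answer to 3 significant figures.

For the equirectangular projection with φ₀ = 0 (plate carrée), h = 1 along meridians and k = sec φ along parallels.
Areal scale = h·k = 1 × sec φ; at 30.8°, h = 1.000, k = 1.164, so h·k = 1.164.
True area = apparent / (areal scale) = 210000 / 1.164 ≈ 180000 km².

180000 km²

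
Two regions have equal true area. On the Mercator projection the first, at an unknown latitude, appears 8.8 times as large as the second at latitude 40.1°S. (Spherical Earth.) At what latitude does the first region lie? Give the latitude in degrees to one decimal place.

75.1°

Mercator areal scale is sec²φ, so apparent-area ratio = sec²φ₁ / sec²φ₂ = cos²φ₂ / cos²φ₁.
cos²φ₂ / cos²φ₁ = 8.8  ⇒  cos φ₁ = cos 40.1° / √8.8 = 0.7649/2.966 = 0.2579.
φ₁ = arccos(0.2579) ≈ 75.1°.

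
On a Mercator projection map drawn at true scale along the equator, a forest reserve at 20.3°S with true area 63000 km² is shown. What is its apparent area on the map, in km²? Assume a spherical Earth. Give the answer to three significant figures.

For Mercator, h = k = sec φ (a conformal cylindrical projection has a single point scale, 1/cos φ).
Areal scale = k² = sec²φ = 1/cos²(20.3°) = 1/0.9379² = 1.137.
Apparent area = 63000 × 1.137 ≈ 71600 km².

71600 km²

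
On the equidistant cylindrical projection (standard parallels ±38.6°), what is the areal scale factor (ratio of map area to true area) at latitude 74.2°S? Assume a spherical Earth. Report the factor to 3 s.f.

In the equirectangular projection with standard parallel φ₀ = 38.6° (x = Rλ cos φ₀, y = Rφ), meridians are true-scale (h = 1) and the parallel scale is k = cos φ₀ / cos φ.
Areal scale = h·k = 1 × cos φ₀ / cos φ; at 74.2°, h = 1.000, k = 2.870, so h·k = 2.870.

2.87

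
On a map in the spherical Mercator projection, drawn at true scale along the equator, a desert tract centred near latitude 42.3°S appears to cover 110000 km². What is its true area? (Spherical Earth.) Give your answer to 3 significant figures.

60200 km²

Mercator is conformal, so the point scale is isotropic: h = k = sec φ = 1/cos φ.
Areal scale = k² = sec²φ = 1/cos²(42.3°) = 1/0.7396² = 1.828.
True area = apparent / (areal scale) = 110000 / 1.828 ≈ 60200 km².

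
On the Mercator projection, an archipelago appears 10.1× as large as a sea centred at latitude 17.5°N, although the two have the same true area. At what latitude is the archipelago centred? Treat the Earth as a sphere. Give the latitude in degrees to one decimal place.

On Mercator, (apparent₁)/(apparent₂) = sec²φ₁ / sec²φ₂ when true areas are equal.
cos²φ₂ / cos²φ₁ = 10.1  ⇒  cos φ₁ = cos 17.5° / √10.1 = 0.9537/3.178 = 0.3001.
φ₁ = arccos(0.3001) ≈ 72.5°.

72.5°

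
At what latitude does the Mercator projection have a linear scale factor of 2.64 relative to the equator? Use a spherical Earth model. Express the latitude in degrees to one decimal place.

67.7°

Mercator scale is k = sec φ = 1/cos φ.
1/cos φ = 2.64  ⇒  cos φ = 0.3788  ⇒  φ = arccos(0.3788) ≈ 67.7°.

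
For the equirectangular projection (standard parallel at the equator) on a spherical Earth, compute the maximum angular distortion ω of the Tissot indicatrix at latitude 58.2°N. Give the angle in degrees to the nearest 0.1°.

For the equirectangular projection with φ₀ = 0 (plate carrée), h = 1 along meridians and k = sec φ along parallels.
At 58.2°: h = 1.000, k = 1.898; principal scales a = 1.898, b = 1.000.
sin(ω/2) = (a − b)/(a + b) = 0.8977/2.898 = 0.3098, so ω = 2 arcsin(0.3098) ≈ 36.1°.

36.1°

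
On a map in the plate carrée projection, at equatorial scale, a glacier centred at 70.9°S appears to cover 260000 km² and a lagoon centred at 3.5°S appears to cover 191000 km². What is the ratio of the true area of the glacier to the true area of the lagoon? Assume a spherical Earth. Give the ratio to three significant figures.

On the plate carrée, areal scale = h·k = 1 × sec φ, so true area = apparent × cos φ.
True area of glacier: 260000 × cos(70.9°) = 260000 × 0.3272 = 85080 km².
True area of lagoon: 191000 × cos(3.5°) = 191000 × 0.9981 = 190600 km².
Ratio = 85080 / 190600 ≈ 0.446.

0.446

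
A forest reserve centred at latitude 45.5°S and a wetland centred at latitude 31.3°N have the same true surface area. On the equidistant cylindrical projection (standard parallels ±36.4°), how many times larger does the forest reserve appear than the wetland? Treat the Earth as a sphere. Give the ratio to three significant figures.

In the equirectangular projection with standard parallel φ₀ = 36.4° (x = Rλ cos φ₀, y = Rφ), meridians are true-scale (h = 1) and the parallel scale is k = cos φ₀ / cos φ.
Areal scale at 45.5°: h·k = 1.000 × 1.148 = 1.148.
Areal scale at 31.3°: h·k = 1.000 × 0.9420 = 0.9420.
Ratio = 1.148/0.9420 ≈ 1.22.

1.22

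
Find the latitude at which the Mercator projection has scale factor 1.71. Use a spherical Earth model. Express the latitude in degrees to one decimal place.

54.2°

Mercator scale is k = sec φ = 1/cos φ.
1/cos φ = 1.71  ⇒  cos φ = 0.5848  ⇒  φ = arccos(0.5848) ≈ 54.2°.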